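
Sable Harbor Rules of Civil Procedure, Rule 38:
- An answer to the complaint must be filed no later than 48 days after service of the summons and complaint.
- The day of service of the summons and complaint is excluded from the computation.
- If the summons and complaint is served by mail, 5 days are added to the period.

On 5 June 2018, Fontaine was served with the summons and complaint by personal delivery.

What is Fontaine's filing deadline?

July 23, 2018

48 days after 5 June 2018 is July 23, 2018.
Service was not by mail, so no mail extension applies.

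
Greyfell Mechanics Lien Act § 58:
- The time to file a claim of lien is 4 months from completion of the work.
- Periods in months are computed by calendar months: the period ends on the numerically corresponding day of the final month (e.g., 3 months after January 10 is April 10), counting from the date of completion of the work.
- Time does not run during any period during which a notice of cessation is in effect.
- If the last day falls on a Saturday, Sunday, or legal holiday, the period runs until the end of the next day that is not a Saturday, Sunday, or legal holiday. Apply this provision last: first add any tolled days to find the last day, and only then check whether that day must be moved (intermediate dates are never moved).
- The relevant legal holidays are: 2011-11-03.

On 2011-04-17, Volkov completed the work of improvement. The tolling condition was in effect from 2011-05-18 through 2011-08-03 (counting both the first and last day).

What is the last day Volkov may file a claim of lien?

November 4, 2011

4 months after 2011-04-17 is August 17, 2011.
From May 18, 2011 through August 3, 2011 inclusive is 78 days; tolling adds 78 days: August 17, 2011 + 78 days = November 3, 2011.
November 3, 2011 is a listed holiday. The next qualifying day is November 4, 2011.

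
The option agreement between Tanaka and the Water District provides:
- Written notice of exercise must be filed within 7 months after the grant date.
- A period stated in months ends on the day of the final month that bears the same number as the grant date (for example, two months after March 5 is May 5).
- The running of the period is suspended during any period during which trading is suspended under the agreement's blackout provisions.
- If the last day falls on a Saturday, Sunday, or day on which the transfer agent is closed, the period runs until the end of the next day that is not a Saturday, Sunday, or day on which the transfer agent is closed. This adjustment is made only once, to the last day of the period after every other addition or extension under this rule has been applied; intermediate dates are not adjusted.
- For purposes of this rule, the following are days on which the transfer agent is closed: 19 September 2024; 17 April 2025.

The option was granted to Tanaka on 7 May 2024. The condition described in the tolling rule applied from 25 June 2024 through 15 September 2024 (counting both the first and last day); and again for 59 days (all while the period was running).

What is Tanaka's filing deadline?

April 28, 2025

7 months after 7 May 2024 is December 7, 2024.
From June 25, 2024 through September 15, 2024 inclusive is 83 days; tolling adds 83 days: December 7, 2024 + 83 days = February 28, 2025.
Tolling adds 59 days: February 28, 2025 + 59 days = April 28, 2025.
April 28, 2025 is a Monday and not a day on which the transfer agent is closed, so no extension applies.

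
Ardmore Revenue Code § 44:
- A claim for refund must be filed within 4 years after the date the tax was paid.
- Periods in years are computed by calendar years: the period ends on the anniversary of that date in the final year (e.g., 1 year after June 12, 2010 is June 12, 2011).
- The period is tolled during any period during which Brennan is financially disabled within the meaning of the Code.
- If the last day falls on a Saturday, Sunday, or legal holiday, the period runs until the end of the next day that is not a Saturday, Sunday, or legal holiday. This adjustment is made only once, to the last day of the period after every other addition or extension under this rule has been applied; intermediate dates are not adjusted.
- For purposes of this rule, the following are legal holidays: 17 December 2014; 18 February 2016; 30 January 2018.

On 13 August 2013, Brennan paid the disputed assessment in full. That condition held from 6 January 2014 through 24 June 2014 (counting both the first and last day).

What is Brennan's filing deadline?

January 31, 2018

4 years after 13 August 2013 is August 13, 2017.
From January 6, 2014 through June 24, 2014 inclusive is 170 days; tolling adds 170 days: August 13, 2017 + 170 days = January 30, 2018.
January 30, 2018 is a listed holiday. The next qualifying day is January 31, 2018.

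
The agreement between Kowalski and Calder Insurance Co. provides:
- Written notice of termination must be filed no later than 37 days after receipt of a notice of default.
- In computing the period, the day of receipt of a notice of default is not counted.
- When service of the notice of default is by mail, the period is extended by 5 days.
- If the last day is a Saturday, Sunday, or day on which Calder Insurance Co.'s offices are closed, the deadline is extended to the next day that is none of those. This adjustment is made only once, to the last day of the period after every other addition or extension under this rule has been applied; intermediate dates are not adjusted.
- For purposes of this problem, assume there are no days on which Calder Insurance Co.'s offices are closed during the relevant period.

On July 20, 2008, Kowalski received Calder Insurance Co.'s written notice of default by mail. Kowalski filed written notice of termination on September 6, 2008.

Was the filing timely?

37 days after July 20, 2008 is August 26, 2008.
Service was by mail, adding 5 days: August 26, 2008 + 5 days = August 31, 2008.
August 31, 2008 is Sunday. The next qualifying day is September 1, 2008.
The deadline is September 1, 2008; the filing on September 6, 2008 is after that date.

No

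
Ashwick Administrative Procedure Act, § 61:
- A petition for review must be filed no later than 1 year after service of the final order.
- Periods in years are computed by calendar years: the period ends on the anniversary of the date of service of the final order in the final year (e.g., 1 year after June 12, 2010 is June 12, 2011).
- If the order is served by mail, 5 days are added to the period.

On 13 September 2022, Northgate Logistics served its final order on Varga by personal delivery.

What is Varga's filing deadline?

1 year after 13 September 2022 is September 13, 2023.
Service was not by mail, so no mail extension applies.

September 13, 2023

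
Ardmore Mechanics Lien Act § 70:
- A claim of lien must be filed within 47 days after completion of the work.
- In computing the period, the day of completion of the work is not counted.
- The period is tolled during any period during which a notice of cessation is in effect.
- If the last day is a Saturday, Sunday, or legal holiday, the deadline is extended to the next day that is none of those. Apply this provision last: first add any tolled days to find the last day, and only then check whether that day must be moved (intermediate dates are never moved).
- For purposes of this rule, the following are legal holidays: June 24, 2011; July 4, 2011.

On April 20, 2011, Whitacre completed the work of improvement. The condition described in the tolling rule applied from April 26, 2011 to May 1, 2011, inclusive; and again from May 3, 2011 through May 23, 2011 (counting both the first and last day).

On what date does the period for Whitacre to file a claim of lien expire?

47 days after April 20, 2011 is June 6, 2011.
From April 26, 2011 through May 1, 2011 inclusive is 6 days; tolling adds 6 days: June 6, 2011 + 6 days = June 12, 2011.
From May 3, 2011 through May 23, 2011 inclusive is 21 days; tolling adds 21 days: June 12, 2011 + 21 days = July 3, 2011.
July 3, 2011 is Sunday; July 4, 2011 is a listed holiday. The next qualifying day is July 5, 2011.

July 5, 2011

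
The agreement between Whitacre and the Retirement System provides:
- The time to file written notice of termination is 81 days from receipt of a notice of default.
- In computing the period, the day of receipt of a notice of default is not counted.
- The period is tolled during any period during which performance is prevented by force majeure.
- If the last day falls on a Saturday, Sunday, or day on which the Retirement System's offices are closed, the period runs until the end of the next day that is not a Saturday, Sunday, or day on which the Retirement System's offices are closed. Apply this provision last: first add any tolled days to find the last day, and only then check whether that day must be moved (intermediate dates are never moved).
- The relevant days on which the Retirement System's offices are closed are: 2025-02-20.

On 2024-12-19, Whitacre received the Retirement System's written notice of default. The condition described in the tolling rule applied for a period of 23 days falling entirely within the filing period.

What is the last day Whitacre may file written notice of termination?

April 2, 2025

81 days after 2024-12-19 is March 10, 2025.
Tolling adds 23 days: March 10, 2025 + 23 days = April 2, 2025.
April 2, 2025 is a Wednesday and not a day on which the Retirement System's offices are closed, so no extension applies.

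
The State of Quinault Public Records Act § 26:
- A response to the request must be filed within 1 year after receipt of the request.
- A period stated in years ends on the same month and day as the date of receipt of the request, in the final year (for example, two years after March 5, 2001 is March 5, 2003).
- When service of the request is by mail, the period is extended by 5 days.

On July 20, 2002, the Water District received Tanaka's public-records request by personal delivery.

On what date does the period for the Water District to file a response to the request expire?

1 year after July 20, 2002 is July 20, 2003.
Service was not by mail, so no mail extension applies.

July 20, 2003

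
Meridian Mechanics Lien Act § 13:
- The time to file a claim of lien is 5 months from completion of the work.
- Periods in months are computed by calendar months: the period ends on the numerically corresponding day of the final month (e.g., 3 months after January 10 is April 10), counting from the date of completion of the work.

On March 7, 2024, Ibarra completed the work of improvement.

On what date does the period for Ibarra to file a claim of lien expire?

5 months after March 7, 2024 is August 7, 2024.

August 7, 2024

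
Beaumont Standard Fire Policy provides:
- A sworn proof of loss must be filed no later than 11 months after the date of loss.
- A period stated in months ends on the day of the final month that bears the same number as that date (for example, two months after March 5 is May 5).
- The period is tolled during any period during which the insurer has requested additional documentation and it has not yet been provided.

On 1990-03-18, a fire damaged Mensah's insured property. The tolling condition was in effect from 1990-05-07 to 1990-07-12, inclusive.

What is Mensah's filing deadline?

April 26, 1991

11 months after 1990-03-18 is February 18, 1991.
From May 7, 1990 through July 12, 1990 inclusive is 67 days; tolling adds 67 days: February 18, 1991 + 67 days = April 26, 1991.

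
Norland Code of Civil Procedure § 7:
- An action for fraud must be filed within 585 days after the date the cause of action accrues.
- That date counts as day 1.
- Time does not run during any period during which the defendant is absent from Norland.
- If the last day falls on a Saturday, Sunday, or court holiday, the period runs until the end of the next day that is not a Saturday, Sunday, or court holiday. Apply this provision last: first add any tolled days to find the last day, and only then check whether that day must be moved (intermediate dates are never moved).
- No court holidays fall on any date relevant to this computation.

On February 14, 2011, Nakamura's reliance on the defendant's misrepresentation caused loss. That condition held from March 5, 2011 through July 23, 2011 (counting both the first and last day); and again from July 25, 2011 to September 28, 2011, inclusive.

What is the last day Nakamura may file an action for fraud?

April 15, 2013

Counting February 14, 2011 as day 1, day 585 is September 20, 2012.
From March 5, 2011 through July 23, 2011 inclusive is 141 days; tolling adds 141 days: September 20, 2012 + 141 days = February 8, 2013.
From July 25, 2011 through September 28, 2011 inclusive is 66 days; tolling adds 66 days: February 8, 2013 + 66 days = April 15, 2013.
April 15, 2013 is a Monday and not a court holiday, so no extension applies.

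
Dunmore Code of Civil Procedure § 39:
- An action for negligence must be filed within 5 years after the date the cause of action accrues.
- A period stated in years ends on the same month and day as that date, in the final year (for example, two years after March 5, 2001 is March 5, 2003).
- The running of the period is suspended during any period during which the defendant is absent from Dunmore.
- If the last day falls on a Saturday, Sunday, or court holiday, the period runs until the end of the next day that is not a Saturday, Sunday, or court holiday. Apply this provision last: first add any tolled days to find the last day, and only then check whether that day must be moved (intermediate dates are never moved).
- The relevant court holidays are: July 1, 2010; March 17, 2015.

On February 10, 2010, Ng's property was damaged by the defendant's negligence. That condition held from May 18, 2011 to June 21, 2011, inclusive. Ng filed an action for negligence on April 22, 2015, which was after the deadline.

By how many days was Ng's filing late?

35 days

5 years after February 10, 2010 is February 10, 2015.
From May 18, 2011 through June 21, 2011 inclusive is 35 days; tolling adds 35 days: February 10, 2015 + 35 days = March 17, 2015.
March 17, 2015 is a listed holiday. The next qualifying day is March 18, 2015.
The deadline is March 18, 2015; from March 18, 2015 to April 22, 2015 is 35 days.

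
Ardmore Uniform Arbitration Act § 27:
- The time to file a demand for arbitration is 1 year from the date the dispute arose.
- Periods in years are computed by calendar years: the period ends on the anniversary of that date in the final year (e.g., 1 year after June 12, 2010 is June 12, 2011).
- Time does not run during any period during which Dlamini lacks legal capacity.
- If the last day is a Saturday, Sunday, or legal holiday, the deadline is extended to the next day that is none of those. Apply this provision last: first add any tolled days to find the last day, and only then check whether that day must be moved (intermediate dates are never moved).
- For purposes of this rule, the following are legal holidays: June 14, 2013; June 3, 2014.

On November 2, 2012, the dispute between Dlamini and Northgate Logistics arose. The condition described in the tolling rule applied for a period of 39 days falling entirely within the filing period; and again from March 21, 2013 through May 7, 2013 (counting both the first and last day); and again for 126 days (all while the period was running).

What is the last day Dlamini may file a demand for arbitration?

1 year after November 2, 2012 is November 2, 2013.
Tolling adds 39 days: November 2, 2013 + 39 days = December 11, 2013.
From March 21, 2013 through May 7, 2013 inclusive is 48 days; tolling adds 48 days: December 11, 2013 + 48 days = January 28, 2014.
Tolling adds 126 days: January 28, 2014 + 126 days = June 3, 2014.
June 3, 2014 is a listed holiday. The next qualifying day is June 4, 2014.

June 4, 2014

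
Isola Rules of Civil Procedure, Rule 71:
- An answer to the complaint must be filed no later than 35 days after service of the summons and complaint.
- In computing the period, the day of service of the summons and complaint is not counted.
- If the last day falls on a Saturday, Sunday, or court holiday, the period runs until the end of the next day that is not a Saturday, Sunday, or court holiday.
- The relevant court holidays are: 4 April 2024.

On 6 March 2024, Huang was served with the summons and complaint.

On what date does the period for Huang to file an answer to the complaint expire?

April 10, 2024

35 days after 6 March 2024 is April 10, 2024.
April 10, 2024 is a Wednesday and not a court holiday, so no extension applies.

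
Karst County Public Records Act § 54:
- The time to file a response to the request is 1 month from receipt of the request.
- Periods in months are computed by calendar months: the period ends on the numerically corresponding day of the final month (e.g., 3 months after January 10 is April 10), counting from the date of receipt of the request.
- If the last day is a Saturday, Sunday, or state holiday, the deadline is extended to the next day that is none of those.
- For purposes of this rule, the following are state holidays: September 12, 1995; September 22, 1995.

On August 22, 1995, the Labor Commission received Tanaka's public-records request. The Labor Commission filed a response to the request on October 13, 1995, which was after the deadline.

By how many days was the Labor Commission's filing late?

1 month after August 22, 1995 is September 22, 1995.
September 22, 1995 is a listed holiday; September 23, 1995 is Saturday; September 24, 1995 is Sunday. The next qualifying day is September 25, 1995.
The deadline is September 25, 1995; from September 25, 1995 to October 13, 1995 is 18 days.

18 days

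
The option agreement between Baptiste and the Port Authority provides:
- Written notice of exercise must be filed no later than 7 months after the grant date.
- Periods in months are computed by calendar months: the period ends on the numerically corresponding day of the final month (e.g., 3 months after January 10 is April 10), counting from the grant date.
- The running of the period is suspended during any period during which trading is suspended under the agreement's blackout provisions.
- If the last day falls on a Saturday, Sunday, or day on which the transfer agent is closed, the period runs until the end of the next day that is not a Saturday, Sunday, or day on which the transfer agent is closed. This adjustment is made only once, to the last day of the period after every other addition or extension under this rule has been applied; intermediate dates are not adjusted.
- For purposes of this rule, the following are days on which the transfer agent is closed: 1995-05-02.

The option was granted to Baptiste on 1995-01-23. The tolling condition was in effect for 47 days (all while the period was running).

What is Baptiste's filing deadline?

7 months after 1995-01-23 is August 23, 1995.
Tolling adds 47 days: August 23, 1995 + 47 days = October 9, 1995.
October 9, 1995 is a Monday and not a day on which the transfer agent is closed, so no extension applies.

October 9, 1995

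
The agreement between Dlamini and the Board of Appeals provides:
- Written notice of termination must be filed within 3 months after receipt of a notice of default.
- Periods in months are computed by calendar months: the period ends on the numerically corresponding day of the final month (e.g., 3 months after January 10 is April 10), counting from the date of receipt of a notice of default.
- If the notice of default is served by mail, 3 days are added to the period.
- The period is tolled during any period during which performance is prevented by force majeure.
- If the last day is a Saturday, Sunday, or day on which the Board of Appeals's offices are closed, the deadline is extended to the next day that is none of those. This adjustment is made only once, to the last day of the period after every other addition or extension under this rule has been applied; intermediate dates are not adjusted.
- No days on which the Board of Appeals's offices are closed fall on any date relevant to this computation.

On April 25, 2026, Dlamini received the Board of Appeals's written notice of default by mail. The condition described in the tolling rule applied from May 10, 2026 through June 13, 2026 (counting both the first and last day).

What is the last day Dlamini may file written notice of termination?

September 1, 2026

3 months after April 25, 2026 is July 25, 2026.
Service was by mail, adding 3 days: July 25, 2026 + 3 days = July 28, 2026.
From May 10, 2026 through June 13, 2026 inclusive is 35 days; tolling adds 35 days: July 28, 2026 + 35 days = September 1, 2026.
September 1, 2026 is a Tuesday and not a day on which the Board of Appeals's offices are closed, so no extension applies.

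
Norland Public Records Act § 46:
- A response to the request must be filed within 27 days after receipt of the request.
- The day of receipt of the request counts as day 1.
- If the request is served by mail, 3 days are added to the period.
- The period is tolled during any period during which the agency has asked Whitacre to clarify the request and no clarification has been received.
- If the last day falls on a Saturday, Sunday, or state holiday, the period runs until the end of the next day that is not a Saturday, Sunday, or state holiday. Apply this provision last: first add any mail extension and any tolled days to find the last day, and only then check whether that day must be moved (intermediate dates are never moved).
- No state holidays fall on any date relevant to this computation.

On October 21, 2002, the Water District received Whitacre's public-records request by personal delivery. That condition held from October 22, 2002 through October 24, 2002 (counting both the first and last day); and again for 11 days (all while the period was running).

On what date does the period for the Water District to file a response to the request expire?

Counting October 21, 2002 as day 1, day 27 is November 16, 2002.
Service was not by mail, so no mail extension applies.
From October 22, 2002 through October 24, 2002 inclusive is 3 days; tolling adds 3 days: November 16, 2002 + 3 days = November 19, 2002.
Tolling adds 11 days: November 19, 2002 + 11 days = November 30, 2002.
November 30, 2002 is Saturday; December 1, 2002 is Sunday. The next qualifying day is December 2, 2002.

December 2, 2002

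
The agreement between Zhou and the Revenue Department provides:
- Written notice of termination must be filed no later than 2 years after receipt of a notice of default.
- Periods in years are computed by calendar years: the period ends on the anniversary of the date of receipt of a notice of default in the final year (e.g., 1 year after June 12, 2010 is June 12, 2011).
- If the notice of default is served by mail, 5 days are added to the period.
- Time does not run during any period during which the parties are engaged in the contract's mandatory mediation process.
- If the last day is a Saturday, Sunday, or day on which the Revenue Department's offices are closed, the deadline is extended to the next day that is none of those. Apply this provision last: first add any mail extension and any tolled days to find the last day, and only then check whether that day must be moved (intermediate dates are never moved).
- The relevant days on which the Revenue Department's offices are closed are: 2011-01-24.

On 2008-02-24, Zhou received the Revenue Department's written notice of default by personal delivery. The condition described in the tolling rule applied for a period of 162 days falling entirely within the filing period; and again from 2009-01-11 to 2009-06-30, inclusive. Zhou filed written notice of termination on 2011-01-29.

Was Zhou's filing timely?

No

2 years after 2008-02-24 is February 24, 2010.
Service was not by mail, so no mail extension applies.
Tolling adds 162 days: February 24, 2010 + 162 days = August 5, 2010.
From January 11, 2009 through June 30, 2009 inclusive is 171 days; tolling adds 171 days: August 5, 2010 + 171 days = January 23, 2011.
January 23, 2011 is Sunday; January 24, 2011 is a listed holiday. The next qualifying day is January 25, 2011.
The deadline is January 25, 2011; the filing on January 29, 2011 is after that date.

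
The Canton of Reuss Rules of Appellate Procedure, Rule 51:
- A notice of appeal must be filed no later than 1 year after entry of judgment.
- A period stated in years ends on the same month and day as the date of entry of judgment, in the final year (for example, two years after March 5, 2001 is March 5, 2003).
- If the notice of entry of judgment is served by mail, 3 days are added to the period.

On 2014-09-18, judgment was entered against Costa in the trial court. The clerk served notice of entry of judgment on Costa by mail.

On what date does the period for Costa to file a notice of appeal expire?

September 21, 2015

1 year after 2014-09-18 is September 18, 2015.
Service was by mail, adding 3 days: September 18, 2015 + 3 days = September 21, 2015.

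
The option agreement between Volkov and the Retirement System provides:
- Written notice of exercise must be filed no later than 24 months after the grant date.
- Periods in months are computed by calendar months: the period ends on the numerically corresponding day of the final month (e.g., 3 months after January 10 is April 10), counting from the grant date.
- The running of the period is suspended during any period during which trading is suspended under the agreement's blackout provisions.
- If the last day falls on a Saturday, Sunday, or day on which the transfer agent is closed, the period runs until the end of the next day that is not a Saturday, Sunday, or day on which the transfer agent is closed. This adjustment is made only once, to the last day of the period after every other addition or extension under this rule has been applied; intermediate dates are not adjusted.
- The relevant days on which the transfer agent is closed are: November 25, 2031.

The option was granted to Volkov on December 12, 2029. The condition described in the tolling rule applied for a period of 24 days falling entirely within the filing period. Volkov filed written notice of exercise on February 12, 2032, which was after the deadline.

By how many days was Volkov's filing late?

24 months after December 12, 2029 is December 12, 2031.
Tolling adds 24 days: December 12, 2031 + 24 days = January 5, 2032.
January 5, 2032 is a Monday and not a day on which the transfer agent is closed, so no extension applies.
The deadline is January 5, 2032; from January 5, 2032 to February 12, 2032 is 38 days.

38 days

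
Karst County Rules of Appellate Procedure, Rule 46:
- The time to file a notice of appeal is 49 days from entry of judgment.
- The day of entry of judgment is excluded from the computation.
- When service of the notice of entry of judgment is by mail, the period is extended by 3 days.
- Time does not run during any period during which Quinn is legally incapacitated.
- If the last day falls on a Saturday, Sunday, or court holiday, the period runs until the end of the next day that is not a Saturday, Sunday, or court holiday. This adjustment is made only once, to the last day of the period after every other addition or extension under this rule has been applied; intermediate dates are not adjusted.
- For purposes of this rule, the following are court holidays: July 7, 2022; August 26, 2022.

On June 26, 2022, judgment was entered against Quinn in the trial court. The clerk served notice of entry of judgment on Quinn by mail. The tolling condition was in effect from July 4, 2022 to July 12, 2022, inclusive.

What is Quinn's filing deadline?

August 29, 2022

49 days after June 26, 2022 is August 14, 2022.
Service was by mail, adding 3 days: August 14, 2022 + 3 days = August 17, 2022.
From July 4, 2022 through July 12, 2022 inclusive is 9 days; tolling adds 9 days: August 17, 2022 + 9 days = August 26, 2022.
August 26, 2022 is a listed holiday; August 27, 2022 is Saturday; August 28, 2022 is Sunday. The next qualifying day is August 29, 2022.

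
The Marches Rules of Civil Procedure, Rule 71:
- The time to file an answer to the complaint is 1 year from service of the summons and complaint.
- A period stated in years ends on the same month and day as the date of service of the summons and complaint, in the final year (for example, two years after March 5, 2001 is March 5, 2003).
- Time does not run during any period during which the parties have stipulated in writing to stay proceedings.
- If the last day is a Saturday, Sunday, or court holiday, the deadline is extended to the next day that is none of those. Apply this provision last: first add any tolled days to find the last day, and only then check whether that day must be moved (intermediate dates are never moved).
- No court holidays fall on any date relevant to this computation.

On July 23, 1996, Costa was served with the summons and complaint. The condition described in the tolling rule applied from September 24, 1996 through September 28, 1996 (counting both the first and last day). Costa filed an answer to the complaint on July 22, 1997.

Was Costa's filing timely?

Yes

1 year after July 23, 1996 is July 23, 1997.
From September 24, 1996 through September 28, 1996 inclusive is 5 days; tolling adds 5 days: July 23, 1997 + 5 days = July 28, 1997.
July 28, 1997 is a Monday and not a court holiday, so no extension applies.
The deadline is July 28, 1997; the filing on July 22, 1997 is on or before that date.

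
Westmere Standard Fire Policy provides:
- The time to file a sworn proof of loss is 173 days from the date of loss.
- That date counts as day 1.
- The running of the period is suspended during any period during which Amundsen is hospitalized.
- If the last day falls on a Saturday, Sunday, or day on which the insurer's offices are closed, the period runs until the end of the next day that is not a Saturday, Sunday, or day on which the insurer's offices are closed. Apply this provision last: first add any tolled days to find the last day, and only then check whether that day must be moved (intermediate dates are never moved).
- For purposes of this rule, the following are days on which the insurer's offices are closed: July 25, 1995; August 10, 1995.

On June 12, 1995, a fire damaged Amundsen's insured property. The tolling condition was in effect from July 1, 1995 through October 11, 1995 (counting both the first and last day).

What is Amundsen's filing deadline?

March 13, 1996

Counting June 12, 1995 as day 1, day 173 is December 1, 1995.
From July 1, 1995 through October 11, 1995 inclusive is 103 days; tolling adds 103 days: December 1, 1995 + 103 days = March 13, 1996.
March 13, 1996 is a Wednesday and not a day on which the insurer's offices are closed, so no extension applies.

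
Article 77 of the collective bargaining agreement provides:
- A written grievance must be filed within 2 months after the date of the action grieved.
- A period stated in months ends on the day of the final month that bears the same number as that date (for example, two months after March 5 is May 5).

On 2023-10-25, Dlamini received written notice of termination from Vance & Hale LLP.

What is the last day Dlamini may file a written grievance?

December 25, 2023

2 months after 2023-10-25 is December 25, 2023.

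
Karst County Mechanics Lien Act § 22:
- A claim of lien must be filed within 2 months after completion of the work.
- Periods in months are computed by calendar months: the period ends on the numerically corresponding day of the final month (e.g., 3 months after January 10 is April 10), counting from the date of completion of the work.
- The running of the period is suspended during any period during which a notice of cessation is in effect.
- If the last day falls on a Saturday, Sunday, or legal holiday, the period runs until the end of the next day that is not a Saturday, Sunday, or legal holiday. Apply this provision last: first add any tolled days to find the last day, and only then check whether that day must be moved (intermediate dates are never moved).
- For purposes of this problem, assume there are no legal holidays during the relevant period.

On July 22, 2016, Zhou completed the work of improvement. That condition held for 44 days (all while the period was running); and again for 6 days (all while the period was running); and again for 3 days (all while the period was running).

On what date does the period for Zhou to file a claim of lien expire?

November 14, 2016

2 months after July 22, 2016 is September 22, 2016.
Tolling adds 44 days: September 22, 2016 + 44 days = November 5, 2016.
Tolling adds 6 days: November 5, 2016 + 6 days = November 11, 2016.
Tolling adds 3 days: November 11, 2016 + 3 days = November 14, 2016.
November 14, 2016 is a Monday and not a legal holiday, so no extension applies.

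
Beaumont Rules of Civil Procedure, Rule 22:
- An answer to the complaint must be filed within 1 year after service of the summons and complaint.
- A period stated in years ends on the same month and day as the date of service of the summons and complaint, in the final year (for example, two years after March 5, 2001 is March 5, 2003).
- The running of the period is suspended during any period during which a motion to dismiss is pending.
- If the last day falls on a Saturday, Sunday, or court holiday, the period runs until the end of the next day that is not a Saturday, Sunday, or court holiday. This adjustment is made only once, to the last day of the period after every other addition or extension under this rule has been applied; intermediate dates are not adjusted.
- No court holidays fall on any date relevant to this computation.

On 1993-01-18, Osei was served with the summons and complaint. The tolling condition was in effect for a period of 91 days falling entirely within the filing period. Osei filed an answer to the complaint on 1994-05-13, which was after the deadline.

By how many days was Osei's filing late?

24 days

1 year after 1993-01-18 is January 18, 1994.
Tolling adds 91 days: January 18, 1994 + 91 days = April 19, 1994.
April 19, 1994 is a Tuesday and not a court holiday, so no extension applies.
The deadline is April 19, 1994; from April 19, 1994 to May 13, 1994 is 24 days.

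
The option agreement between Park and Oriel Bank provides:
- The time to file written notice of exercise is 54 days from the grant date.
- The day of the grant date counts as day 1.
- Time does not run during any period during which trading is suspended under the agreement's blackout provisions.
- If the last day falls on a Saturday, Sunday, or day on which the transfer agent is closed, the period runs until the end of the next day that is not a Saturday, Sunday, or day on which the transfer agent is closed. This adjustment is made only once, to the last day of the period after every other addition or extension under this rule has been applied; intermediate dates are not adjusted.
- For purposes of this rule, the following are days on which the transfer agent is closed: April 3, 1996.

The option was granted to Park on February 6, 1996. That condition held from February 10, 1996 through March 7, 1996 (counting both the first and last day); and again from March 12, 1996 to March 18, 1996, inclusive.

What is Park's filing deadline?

Counting February 6, 1996 as day 1, day 54 is March 30, 1996.
From February 10, 1996 through March 7, 1996 inclusive is 27 days; tolling adds 27 days: March 30, 1996 + 27 days = April 26, 1996.
From March 12, 1996 through March 18, 1996 inclusive is 7 days; tolling adds 7 days: April 26, 1996 + 7 days = May 3, 1996.
May 3, 1996 is a Friday and not a day on which the transfer agent is closed, so no extension applies.

May 3, 1996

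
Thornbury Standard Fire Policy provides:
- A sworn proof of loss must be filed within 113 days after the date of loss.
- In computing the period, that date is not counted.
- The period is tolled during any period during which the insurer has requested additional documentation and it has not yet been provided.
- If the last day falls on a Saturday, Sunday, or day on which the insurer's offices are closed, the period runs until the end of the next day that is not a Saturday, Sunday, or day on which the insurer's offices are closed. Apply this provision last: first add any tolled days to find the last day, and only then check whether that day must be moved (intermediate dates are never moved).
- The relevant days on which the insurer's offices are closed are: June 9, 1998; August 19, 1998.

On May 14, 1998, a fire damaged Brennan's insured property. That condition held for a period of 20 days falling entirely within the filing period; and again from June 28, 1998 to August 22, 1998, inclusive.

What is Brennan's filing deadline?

November 19, 1998

113 days after May 14, 1998 is September 4, 1998.
Tolling adds 20 days: September 4, 1998 + 20 days = September 24, 1998.
From June 28, 1998 through August 22, 1998 inclusive is 56 days; tolling adds 56 days: September 24, 1998 + 56 days = November 19, 1998.
November 19, 1998 is a Thursday and not a day on which the insurer's offices are closed, so no extension applies.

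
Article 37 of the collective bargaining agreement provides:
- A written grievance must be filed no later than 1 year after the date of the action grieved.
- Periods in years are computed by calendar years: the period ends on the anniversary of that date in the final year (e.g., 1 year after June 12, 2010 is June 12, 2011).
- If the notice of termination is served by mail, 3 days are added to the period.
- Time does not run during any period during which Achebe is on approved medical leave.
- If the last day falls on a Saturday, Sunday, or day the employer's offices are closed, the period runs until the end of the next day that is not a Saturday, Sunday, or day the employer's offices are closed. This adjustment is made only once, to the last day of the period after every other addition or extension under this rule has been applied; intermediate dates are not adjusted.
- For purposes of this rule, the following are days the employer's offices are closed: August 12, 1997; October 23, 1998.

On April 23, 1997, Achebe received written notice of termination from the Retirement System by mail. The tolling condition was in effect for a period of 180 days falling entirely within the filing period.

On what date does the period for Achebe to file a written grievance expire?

1 year after April 23, 1997 is April 23, 1998.
Service was by mail, adding 3 days: April 23, 1998 + 3 days = April 26, 1998.
Tolling adds 180 days: April 26, 1998 + 180 days = October 23, 1998.
October 23, 1998 is a listed holiday; October 24, 1998 is Saturday; October 25, 1998 is Sunday. The next qualifying day is October 26, 1998.

October 26, 1998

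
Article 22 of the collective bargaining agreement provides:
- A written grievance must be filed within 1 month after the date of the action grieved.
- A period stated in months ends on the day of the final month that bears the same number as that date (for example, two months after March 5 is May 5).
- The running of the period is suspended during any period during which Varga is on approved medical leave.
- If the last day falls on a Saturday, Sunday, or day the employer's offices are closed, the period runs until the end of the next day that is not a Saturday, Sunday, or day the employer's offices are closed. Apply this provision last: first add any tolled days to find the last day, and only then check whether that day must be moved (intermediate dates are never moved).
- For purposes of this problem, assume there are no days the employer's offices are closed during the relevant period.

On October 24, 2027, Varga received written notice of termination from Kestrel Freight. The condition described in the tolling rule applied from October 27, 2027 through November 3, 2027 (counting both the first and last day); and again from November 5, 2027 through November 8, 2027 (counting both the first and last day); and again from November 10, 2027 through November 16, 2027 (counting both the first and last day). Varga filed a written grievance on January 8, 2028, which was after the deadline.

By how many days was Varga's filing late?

1 month after October 24, 2027 is November 24, 2027.
From October 27, 2027 through November 3, 2027 inclusive is 8 days; tolling adds 8 days: November 24, 2027 + 8 days = December 2, 2027.
From November 5, 2027 through November 8, 2027 inclusive is 4 days; tolling adds 4 days: December 2, 2027 + 4 days = December 6, 2027.
From November 10, 2027 through November 16, 2027 inclusive is 7 days; tolling adds 7 days: December 6, 2027 + 7 days = December 13, 2027.
December 13, 2027 is a Monday and not a day the employer's offices are closed, so no extension applies.
The deadline is December 13, 2027; from December 13, 2027 to January 8, 2028 is 26 days.

26 days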